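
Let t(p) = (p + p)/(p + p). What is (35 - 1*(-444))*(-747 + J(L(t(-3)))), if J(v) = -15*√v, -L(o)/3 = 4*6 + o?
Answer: -357813 - 35925*I*√3 ≈ -3.5781e+5 - 62224.0*I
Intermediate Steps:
t(p) = 1 (t(p) = (2*p)/((2*p)) = (2*p)*(1/(2*p)) = 1)
L(o) = -72 - 3*o (L(o) = -3*(4*6 + o) = -3*(24 + o) = -72 - 3*o)
(35 - 1*(-444))*(-747 + J(L(t(-3)))) = (35 - 1*(-444))*(-747 - 15*√(-72 - 3*1)) = (35 + 444)*(-747 - 15*√(-72 - 3)) = 479*(-747 - 75*I*√3) = -357813 - 35925*I*√3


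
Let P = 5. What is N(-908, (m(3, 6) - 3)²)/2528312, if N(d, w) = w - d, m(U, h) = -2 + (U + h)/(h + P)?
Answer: 13998/38240719 ≈ 0.00036605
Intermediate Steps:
m(U, h) = -2 + (U + h)/(5 + h) (m(U, h) = -2 + (U + h)/(h + 5) = -2 + (U + h)/(5 + h))
N(-908, (m(3, 6) - 3)²)/2528312 = (((-10 + 3 - 1*6)/(5 + 6) - 3)² - 1*(-908))/2528312 = (((-10 + 3 - 6)/11 - 3)² + 908)*(1/2528312) = (((1/11)*(-13) - 3)² + 908)*(1/2528312) = ((-13/11 - 3)² + 908)*(1/2528312) = ((-46/11)² + 908)*(1/2528312) = (2116/121 + 908)*(1/2528312) = (111984/121)*(1/2528312) = 13998/38240719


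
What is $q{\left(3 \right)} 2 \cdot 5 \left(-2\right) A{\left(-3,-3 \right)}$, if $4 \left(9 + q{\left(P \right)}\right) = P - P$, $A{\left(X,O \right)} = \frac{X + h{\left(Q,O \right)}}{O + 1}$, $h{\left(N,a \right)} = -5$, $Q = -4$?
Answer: $720$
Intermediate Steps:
$A{\left(X,O \right)} = \frac{-5 + X}{1 + O}$ ($A{\left(X,O \right)} = \frac{X - 5}{O + 1} = \frac{-5 + X}{1 + O}$)
$q{\left(P \right)} = -9$ ($q{\left(P \right)} = -9 + \frac{P - P}{4} = -9 + \frac{1}{4} \cdot 0 = -9 + 0 = -9$)
$q{\left(3 \right)} 2 \cdot 5 \left(-2\right) A{\left(-3,-3 \right)} = - 9 \cdot 2 \cdot 5 \left(-2\right) \frac{-5 - 3}{1 - 3} = - 9 \cdot 10 \left(-2\right) \frac{1}{-2} \left(-8\right) = \left(-9\right) \left(-20\right) \left(\left(- \frac{1}{2}\right) \left(-8\right)\right) = 180 \cdot 4 = 720$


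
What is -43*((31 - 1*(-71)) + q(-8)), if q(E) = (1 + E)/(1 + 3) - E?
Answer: -18619/4 ≈ -4654.8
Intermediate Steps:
q(E) = ¼ - 3*E/4 (q(E) = (1 + E)/4 - E = (1 + E)*(¼) - E = (¼ + E/4) - E = ¼ - 3*E/4)
-43*((31 - 1*(-71)) + q(-8)) = -43*((31 - 1*(-71)) + (¼ - ¾*(-8))) = -43*((31 + 71) + (¼ + 6)) = -43*(102 + 25/4) = -43*433/4 = -18619/4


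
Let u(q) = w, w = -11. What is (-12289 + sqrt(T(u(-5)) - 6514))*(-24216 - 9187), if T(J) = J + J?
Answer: 410489467 - 66806*I*sqrt(1634) ≈ 4.1049e+8 - 2.7005e+6*I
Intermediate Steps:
u(q) = -11
T(J) = 2*J
(-12289 + sqrt(T(u(-5)) - 6514))*(-24216 - 9187) = (-12289 + sqrt(2*(-11) - 6514))*(-24216 - 9187) = (-12289 + sqrt(-22 - 6514))*(-33403) = (-12289 + sqrt(-6536))*(-33403) = (-12289 + 2*I*sqrt(1634))*(-33403) = 410489467 - 66806*I*sqrt(1634)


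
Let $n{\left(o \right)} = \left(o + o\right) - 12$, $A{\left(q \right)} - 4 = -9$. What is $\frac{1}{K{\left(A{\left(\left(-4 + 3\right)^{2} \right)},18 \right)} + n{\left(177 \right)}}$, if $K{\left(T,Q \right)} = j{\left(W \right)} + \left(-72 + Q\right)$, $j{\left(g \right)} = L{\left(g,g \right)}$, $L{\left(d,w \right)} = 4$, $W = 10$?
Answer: $\frac{1}{292} \approx 0.0034247$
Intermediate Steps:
$j{\left(g \right)} = 4$
$A{\left(q \right)} = -5$ ($A{\left(q \right)} = 4 - 9 = -5$)
$K{\left(T,Q \right)} = -68 + Q$ ($K{\left(T,Q \right)} = 4 + \left(-72 + Q\right) = -68 + Q$)
$n{\left(o \right)} = -12 + 2 o$ ($n{\left(o \right)} = 2 o - 12 = -12 + 2 o$)
$\frac{1}{K{\left(A{\left(\left(-4 + 3\right)^{2} \right)},18 \right)} + n{\left(177 \right)}} = \frac{1}{\left(-68 + 18\right) + \left(-12 + 2 \cdot 177\right)} = \frac{1}{-50 + \left(-12 + 354\right)} = \frac{1}{-50 + 342} = \frac{1}{292}$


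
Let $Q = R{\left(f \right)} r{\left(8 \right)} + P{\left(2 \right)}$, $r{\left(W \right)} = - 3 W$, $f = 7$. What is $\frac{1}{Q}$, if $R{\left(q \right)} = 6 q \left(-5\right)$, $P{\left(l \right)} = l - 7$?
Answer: $\frac{1}{5035} \approx 0.00019861$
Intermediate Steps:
$P{\left(l \right)} = -7 + l$
$R{\left(q \right)} = - 30 q$
$Q = 5035$ ($Q = \left(-30\right) 7 \left(\left(-3\right) 8\right) + \left(-7 + 2\right) = \left(-210\right) \left(-24\right) - 5 = 5040 - 5 = 5035$)
$\frac{1}{Q} = \frac{1}{5035}$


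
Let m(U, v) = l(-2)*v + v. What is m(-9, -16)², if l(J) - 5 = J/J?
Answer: 12544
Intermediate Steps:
l(J) = 6 (l(J) = 5 + J/J = 5 + 1 = 6)
m(U, v) = 7*v (m(U, v) = 6*v + v = 7*v)
m(-9, -16)² = (7*(-16))² = (-112)² = 12544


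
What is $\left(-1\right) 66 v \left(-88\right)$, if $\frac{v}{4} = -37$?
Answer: $-859584$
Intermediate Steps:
$v = -148$ ($v = 4 \left(-37\right) = -148$)
$\left(-1\right) 66 v \left(-88\right) = \left(-1\right) 66 \left(-148\right) \left(-88\right) = \left(-66\right) \left(-148\right) \left(-88\right) = 9768 \left(-88\right) = -859584$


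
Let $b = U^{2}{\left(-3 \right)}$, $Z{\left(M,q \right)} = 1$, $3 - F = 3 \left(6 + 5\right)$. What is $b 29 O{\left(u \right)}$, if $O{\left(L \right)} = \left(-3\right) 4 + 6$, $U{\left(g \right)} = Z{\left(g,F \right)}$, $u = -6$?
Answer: $-174$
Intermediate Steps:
$F = -30$ ($F = 3 - 3 \left(6 + 5\right) = 3 - 3 \cdot 11 = 3 - 33 = -30$)
$U{\left(g \right)} = 1$
$b = 1$ ($b = 1^{2} = 1$)
$O{\left(L \right)} = -6$ ($O{\left(L \right)} = -12 + 6 = -6$)
$b 29 O{\left(u \right)} = 1 \cdot 29 \left(-6\right) = 29 \left(-6\right) = -174$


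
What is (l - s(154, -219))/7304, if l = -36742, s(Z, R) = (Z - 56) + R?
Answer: -36621/7304 ≈ -5.0138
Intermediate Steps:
s(Z, R) = -56 + R + Z (s(Z, R) = (-56 + Z) + R = -56 + R + Z)
(l - s(154, -219))/7304 = (-36742 - (-56 - 219 + 154))/7304 = (-36742 - 1*(-121))*(1/7304) = (-36742 + 121)*(1/7304) = -36621*1/7304 = -36621/7304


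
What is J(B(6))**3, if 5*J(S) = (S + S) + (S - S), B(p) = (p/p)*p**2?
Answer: 373248/125 ≈ 2986.0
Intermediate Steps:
B(p) = p**2 (B(p) = 1*p**2 = p**2)
J(S) = 2*S/5 (J(S) = ((S + S) + (S - S))/5 = (2*S + 0)/5 = (2*S)/5 = 2*S/5)
J(B(6))**3 = ((2/5)*6**2)**3 = ((2/5)*36)**3 = (72/5)**3 = 373248/125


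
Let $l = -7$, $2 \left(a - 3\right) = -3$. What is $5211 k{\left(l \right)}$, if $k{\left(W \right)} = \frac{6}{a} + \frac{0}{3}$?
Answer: $20844$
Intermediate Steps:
$a = \frac{3}{2}$ ($a = 3 + \frac{1}{2} \left(-3\right) = 3 - \frac{3}{2} = \frac{3}{2} \approx 1.5$)
$k{\left(W \right)} = 4$ ($k{\left(W \right)} = \frac{6}{\frac{3}{2}} + \frac{0}{3} = 6 \cdot \frac{2}{3} + 0 \cdot \frac{1}{3} = 4 + 0 = 4$)
$5211 k{\left(l \right)} = 5211 \cdot 4 = 20844$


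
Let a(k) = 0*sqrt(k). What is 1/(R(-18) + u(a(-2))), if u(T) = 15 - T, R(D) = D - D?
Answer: 1/15 ≈ 0.066667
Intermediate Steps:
R(D) = 0
a(k) = 0
1/(R(-18) + u(a(-2))) = 1/(0 + (15 - 1*0)) = 1/(0 + (15 + 0)) = 1/(0 + 15) = 1/15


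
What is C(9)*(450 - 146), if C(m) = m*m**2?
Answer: 221616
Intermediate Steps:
C(m) = m**3
C(9)*(450 - 146) = 9**3*(450 - 146) = 729*304 = 221616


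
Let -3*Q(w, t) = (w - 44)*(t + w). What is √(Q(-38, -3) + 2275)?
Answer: √10389/3 ≈ 33.975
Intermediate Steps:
Q(w, t) = -(-44 + w)*(t + w)/3 (Q(w, t) = -(w - 44)*(t + w)/3 = -(-44 + w)*(t + w)/3)
√(Q(-38, -3) + 2275) = √((-⅓*(-38)² + (44/3)*(-3) + (44/3)*(-38) - ⅓*(-3)*(-38)) + 2275) = √((-⅓*1444 - 44 - 1672/3 - 38) + 2275) = √((-1444/3 - 44 - 1672/3 - 38) + 2275) = √(-3362/3 + 2275) = √(3463/3) = √10389/3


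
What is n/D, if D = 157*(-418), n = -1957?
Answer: 103/3454 ≈ 0.029821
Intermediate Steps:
D = -65626
n/D = -1957/(-65626) = -1957*(-1/65626) = 103/3454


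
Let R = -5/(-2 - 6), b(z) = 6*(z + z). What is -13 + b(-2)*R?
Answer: -28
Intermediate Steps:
b(z) = 12*z (b(z) = 6*(2*z) = 12*z)
R = 5/8 (R = -5/(-8) = -1/8*(-5) = 5/8 ≈ 0.62500)
-13 + b(-2)*R = -13 + (12*(-2))*(5/8) = -13 - 24*5/8 = -13 - 15 = -28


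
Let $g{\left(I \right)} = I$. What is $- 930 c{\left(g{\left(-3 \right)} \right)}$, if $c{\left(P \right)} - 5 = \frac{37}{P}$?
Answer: $6820$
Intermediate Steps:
$c{\left(P \right)} = 5 + \frac{37}{P}$
$- 930 c{\left(g{\left(-3 \right)} \right)} = - 930 \left(5 + \frac{37}{-3}\right) = - 930 \left(5 + 37 \left(- \frac{1}{3}\right)\right) = - 930 \left(5 - \frac{37}{3}\right) = \left(-930\right) \left(- \frac{22}{3}\right) = 6820$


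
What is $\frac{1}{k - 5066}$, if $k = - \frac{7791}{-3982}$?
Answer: $- \frac{3982}{20165021} \approx -0.00019747$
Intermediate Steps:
$k = \frac{7791}{3982}$ ($k = \left(-7791\right) \left(- \frac{1}{3982}\right) = \frac{7791}{3982} \approx 1.9566$)
$\frac{1}{k - 5066} = \frac{1}{\frac{7791}{3982} - 5066} = \frac{1}{- \frac{20165021}{3982}} = - \frac{3982}{20165021}$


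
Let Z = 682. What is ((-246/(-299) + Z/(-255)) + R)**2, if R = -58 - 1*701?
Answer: 3365292712166449/5813300025 ≈ 5.7890e+5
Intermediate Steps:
R = -759 (R = -58 - 701 = -759)
((-246/(-299) + Z/(-255)) + R)**2 = ((-246/(-299) + 682/(-255)) - 759)**2 = ((-246*(-1/299) + 682*(-1/255)) - 759)**2 = ((246/299 - 682/255) - 759)**2 = (-141188/76245 - 759)**2 = (-58011143/76245)**2 = 3365292712166449/5813300025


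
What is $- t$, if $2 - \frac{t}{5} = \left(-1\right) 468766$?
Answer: $-2343840$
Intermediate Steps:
$t = 2343840$ ($t = 10 - 5 \left(\left(-1\right) 468766\right) = 10 - -2343830 = 10 + 2343830 = 2343840$)
$- t = \left(-1\right) 2343840 = -2343840$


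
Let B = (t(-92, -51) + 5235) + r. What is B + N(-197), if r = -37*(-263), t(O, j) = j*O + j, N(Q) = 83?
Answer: 19690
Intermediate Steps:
t(O, j) = j + O*j (t(O, j) = O*j + j = j + O*j)
r = 9731
B = 19607 (B = (-51*(1 - 92) + 5235) + 9731 = (-51*(-91) + 5235) + 9731 = (4641 + 5235) + 9731 = 9876 + 9731 = 19607)
B + N(-197) = 19607 + 83 = 19690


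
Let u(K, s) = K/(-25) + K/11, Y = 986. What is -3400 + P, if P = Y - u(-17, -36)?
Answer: -663612/275 ≈ -2413.1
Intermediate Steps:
u(K, s) = 14*K/275 (u(K, s) = K*(-1/25) + K*(1/11) = -K/25 + K/11 = 14*K/275)
P = 271388/275 (P = 986 - 14*(-17)/275 = 986 - 1*(-238/275) = 986 + 238/275 = 271388/275 ≈ 986.87)
-3400 + P = -3400 + 271388/275 = -663612/275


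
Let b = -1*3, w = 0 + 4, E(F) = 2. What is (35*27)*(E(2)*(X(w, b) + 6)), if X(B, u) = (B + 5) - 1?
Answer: 26460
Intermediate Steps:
w = 4
b = -3
X(B, u) = 4 + B (X(B, u) = (5 + B) - 1 = 4 + B)
(35*27)*(E(2)*(X(w, b) + 6)) = (35*27)*(2*((4 + 4) + 6)) = 945*(2*(8 + 6)) = 945*(2*14) = 945*28 = 26460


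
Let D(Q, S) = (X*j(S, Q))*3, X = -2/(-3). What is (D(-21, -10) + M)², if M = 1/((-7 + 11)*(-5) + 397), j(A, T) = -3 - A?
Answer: 27867841/142129 ≈ 196.07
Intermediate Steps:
X = ⅔ (X = -2*(-⅓) = ⅔ ≈ 0.66667)
D(Q, S) = -6 - 2*S (D(Q, S) = (2*(-3 - S)/3)*3 = (-2 - 2*S/3)*3 = -6 - 2*S)
M = 1/377 (M = 1/(4*(-5) + 397) = 1/(-20 + 397) = 1/377 ≈ 0.0026525)
(D(-21, -10) + M)² = ((-6 - 2*(-10)) + 1/377)² = ((-6 + 20) + 1/377)² = (14 + 1/377)² = (5279/377)² = 27867841/142129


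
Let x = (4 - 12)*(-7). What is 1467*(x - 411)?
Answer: -520785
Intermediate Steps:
x = 56 (x = -8*(-7) = 56)
1467*(x - 411) = 1467*(56 - 411) = 1467*(-355) = -520785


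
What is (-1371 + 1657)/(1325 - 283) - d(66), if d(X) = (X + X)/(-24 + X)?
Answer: -10461/3647 ≈ -2.8684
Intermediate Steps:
d(X) = 2*X/(-24 + X) (d(X) = (2*X)/(-24 + X) = 2*X/(-24 + X))
(-1371 + 1657)/(1325 - 283) - d(66) = (-1371 + 1657)/(1325 - 283) - 2*66/(-24 + 66) = 286/1042 - 2*66/42 = 286*(1/1042) - 2*66/42 = 143/521 - 1*22/7 = 143/521 - 22/7 = -10461/3647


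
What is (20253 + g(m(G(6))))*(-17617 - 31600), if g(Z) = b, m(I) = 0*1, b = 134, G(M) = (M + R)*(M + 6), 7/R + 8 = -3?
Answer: -1003386979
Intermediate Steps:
R = -7/11 (R = 7/(-8 - 3) = 7/(-11) = 7*(-1/11) = -7/11 ≈ -0.63636)
G(M) = (6 + M)*(-7/11 + M) (G(M) = (M - 7/11)*(M + 6) = (-7/11 + M)*(6 + M) = (6 + M)*(-7/11 + M))
m(I) = 0
g(Z) = 134
(20253 + g(m(G(6))))*(-17617 - 31600) = (20253 + 134)*(-17617 - 31600) = 20387*(-49217) = -1003386979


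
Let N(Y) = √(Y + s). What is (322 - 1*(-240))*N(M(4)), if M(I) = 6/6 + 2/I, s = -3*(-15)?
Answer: 281*√186 ≈ 3832.3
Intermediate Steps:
s = 45
M(I) = 1 + 2/I (M(I) = 6*(⅙) + 2/I = 1 + 2/I)
N(Y) = √(45 + Y) (N(Y) = √(Y + 45) = √(45 + Y))
(322 - 1*(-240))*N(M(4)) = (322 - 1*(-240))*√(45 + (2 + 4)/4) = (322 + 240)*√(45 + (¼)*6) = 562*√(45 + 3/2) = 562*√(93/2) = 562*(√186/2) = 281*√186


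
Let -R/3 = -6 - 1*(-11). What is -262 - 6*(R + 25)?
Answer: -322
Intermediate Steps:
R = -15 (R = -3*(-6 - 1*(-11)) = -3*(-6 + 11) = -3*5 = -15)
-262 - 6*(R + 25) = -262 - 6*(-15 + 25) = -262 - 6*10 = -262 - 1*60 = -262 - 60 = -322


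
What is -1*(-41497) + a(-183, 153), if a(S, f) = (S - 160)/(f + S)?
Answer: 1245253/30 ≈ 41508.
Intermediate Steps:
a(S, f) = (-160 + S)/(S + f)
-1*(-41497) + a(-183, 153) = -1*(-41497) + (-160 - 183)/(-183 + 153) = 41497 - 343/(-30) = 41497 - 1/30*(-343) = 41497 + 343/30 = 1245253/30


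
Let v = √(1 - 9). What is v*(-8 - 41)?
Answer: -98*I*√2 ≈ -138.59*I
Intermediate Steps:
v = 2*I*√2 (v = √(-8) = 2*I*√2 ≈ 2.8284*I)
v*(-8 - 41) = (2*I*√2)*(-8 - 41) = (2*I*√2)*(-49) = -98*I*√2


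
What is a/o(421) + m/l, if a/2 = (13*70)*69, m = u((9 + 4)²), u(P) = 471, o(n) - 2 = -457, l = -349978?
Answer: -96594399/349978 ≈ -276.00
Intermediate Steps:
o(n) = -455 (o(n) = 2 - 457 = -455)
m = 471
a = 125580 (a = 2*((13*70)*69) = 2*(910*69) = 2*62790 = 125580)
a/o(421) + m/l = 125580/(-455) + 471/(-349978) = 125580*(-1/455) + 471*(-1/349978) = -276 - 471/349978 = -96594399/349978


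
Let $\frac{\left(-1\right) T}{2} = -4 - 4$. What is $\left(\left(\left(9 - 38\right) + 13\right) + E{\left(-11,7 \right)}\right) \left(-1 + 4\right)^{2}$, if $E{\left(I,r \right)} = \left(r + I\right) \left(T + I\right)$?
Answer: $-324$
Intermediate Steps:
$T = 16$ ($T = - 2 \left(-4 - 4\right) = \left(-2\right) \left(-8\right) = 16$)
$E{\left(I,r \right)} = \left(16 + I\right) \left(I + r\right)$ ($E{\left(I,r \right)} = \left(r + I\right) \left(16 + I\right) = \left(I + r\right) \left(16 + I\right) = \left(16 + I\right) \left(I + r\right)$)
$\left(\left(\left(9 - 38\right) + 13\right) + E{\left(-11,7 \right)}\right) \left(-1 + 4\right)^{2} = \left(\left(\left(9 - 38\right) + 13\right) + \left(\left(-11\right)^{2} + 16 \left(-11\right) + 16 \cdot 7 - 77\right)\right) \left(-1 + 4\right)^{2} = \left(\left(-29 + 13\right) + \left(121 - 176 + 112 - 77\right)\right) 3^{2} = \left(-16 - 20\right) 9 = \left(-36\right) 9 = -324$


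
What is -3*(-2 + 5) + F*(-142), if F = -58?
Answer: 8227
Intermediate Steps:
-3*(-2 + 5) + F*(-142) = -3*(-2 + 5) - 58*(-142) = -3*3 + 8236 = -9 + 8236 = 8227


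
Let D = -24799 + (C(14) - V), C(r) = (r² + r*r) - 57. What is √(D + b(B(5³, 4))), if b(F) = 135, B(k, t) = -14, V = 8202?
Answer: I*√32531 ≈ 180.36*I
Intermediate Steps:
C(r) = -57 + 2*r² (C(r) = (r² + r²) - 57 = 2*r² - 57 = -57 + 2*r²)
D = -32666 (D = -24799 + ((-57 + 2*14²) - 1*8202) = -24799 + ((-57 + 2*196) - 8202) = -24799 + ((-57 + 392) - 8202) = -24799 + (335 - 8202) = -24799 - 7867 = -32666)
√(D + b(B(5³, 4))) = √(-32666 + 135) = √(-32531) = I*√32531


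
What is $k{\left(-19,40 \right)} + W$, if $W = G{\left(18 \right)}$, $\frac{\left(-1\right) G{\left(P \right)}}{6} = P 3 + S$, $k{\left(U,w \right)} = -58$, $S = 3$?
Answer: $-400$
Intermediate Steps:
$G{\left(P \right)} = -18 - 18 P$ ($G{\left(P \right)} = - 6 \left(P 3 + 3\right) = - 6 \left(3 P + 3\right) = - 6 \left(3 + 3 P\right) = -18 - 18 P$)
$W = -342$ ($W = -18 - 324 = -342$)
$k{\left(-19,40 \right)} + W = -58 - 342 = -400$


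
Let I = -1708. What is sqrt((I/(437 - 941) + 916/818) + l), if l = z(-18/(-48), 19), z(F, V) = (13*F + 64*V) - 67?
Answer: sqrt(27903683894)/4908 ≈ 34.035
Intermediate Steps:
z(F, V) = -67 + 13*F + 64*V
l = 9231/8 (l = -67 + 13*(-18/(-48)) + 64*19 = -67 + 13*(-18*(-1/48)) + 1216 = -67 + 13*(3/8) + 1216 = -67 + 39/8 + 1216 = 9231/8 ≈ 1153.9)
sqrt((I/(437 - 941) + 916/818) + l) = sqrt((-1708/(437 - 941) + 916/818) + 9231/8) = sqrt((-1708/(-504) + 916*(1/818)) + 9231/8) = sqrt((-1708*(-1/504) + 458/409) + 9231/8) = sqrt((61/18 + 458/409) + 9231/8) = sqrt(33193/7362 + 9231/8) = sqrt(34112083/29448) = sqrt(27903683894)/4908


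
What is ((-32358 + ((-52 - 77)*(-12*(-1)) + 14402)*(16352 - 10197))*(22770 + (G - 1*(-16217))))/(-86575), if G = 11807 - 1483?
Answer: -3899711715732/86575 ≈ -4.5044e+7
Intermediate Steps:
G = 10324
((-32358 + ((-52 - 77)*(-12*(-1)) + 14402)*(16352 - 10197))*(22770 + (G - 1*(-16217))))/(-86575) = ((-32358 + ((-52 - 77)*(-12*(-1)) + 14402)*(16352 - 10197))*(22770 + (10324 - 1*(-16217))))/(-86575) = ((-32358 + (-129*12 + 14402)*6155)*(22770 + (10324 + 16217)))*(-1/86575) = ((-32358 + (-1548 + 14402)*6155)*(22770 + 26541))*(-1/86575) = ((-32358 + 12854*6155)*49311)*(-1/86575) = ((-32358 + 79116370)*49311)*(-1/86575) = (79084012*49311)*(-1/86575) = 3899711715732*(-1/86575) = -3899711715732/86575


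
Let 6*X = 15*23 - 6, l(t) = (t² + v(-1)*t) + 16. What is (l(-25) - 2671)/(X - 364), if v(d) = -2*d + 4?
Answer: 872/123 ≈ 7.0894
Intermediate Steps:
v(d) = 4 - 2*d
l(t) = 16 + t² + 6*t (l(t) = (t² + (4 - 2*(-1))*t) + 16 = (t² + (4 + 2)*t) + 16 = (t² + 6*t) + 16 = 16 + t² + 6*t)
X = 113/2 (X = (15*23 - 6)/6 = (345 - 6)/6 = (⅙)*339 = 113/2 ≈ 56.500)
(l(-25) - 2671)/(X - 364) = ((16 + (-25)² + 6*(-25)) - 2671)/(113/2 - 364) = ((16 + 625 - 150) - 2671)/(-615/2) = (491 - 2671)*(-2/615) = -2180*(-2/615) = 872/123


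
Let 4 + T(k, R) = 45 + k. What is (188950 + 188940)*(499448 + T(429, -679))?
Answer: 188914013020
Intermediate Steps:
T(k, R) = 41 + k (T(k, R) = -4 + (45 + k) = 41 + k)
(188950 + 188940)*(499448 + T(429, -679)) = (188950 + 188940)*(499448 + (41 + 429)) = 377890*(499448 + 470) = 377890*499918 = 188914013020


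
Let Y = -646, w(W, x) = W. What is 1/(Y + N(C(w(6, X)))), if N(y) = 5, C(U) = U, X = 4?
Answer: -1/641 ≈ -0.0015601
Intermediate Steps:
1/(Y + N(C(w(6, X)))) = 1/(-646 + 5) = 1/(-641) = -1/641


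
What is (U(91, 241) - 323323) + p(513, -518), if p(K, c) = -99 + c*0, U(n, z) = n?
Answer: -323331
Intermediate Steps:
p(K, c) = -99 (p(K, c) = -99 + 0 = -99)
(U(91, 241) - 323323) + p(513, -518) = (91 - 323323) - 99 = -323232 - 99 = -323331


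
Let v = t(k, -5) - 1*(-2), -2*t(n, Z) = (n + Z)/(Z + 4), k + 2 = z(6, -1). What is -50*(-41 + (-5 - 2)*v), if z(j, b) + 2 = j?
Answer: 2225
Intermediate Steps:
z(j, b) = -2 + j
k = 2 (k = -2 + (-2 + 6) = -2 + 4 = 2)
t(n, Z) = -(Z + n)/(2*(4 + Z)) (t(n, Z) = -(n + Z)/(2*(Z + 4)) = -(Z + n)/(2*(4 + Z)))
v = ½ (v = (-1*(-5) - 1*2)/(2*(4 - 5)) - 1*(-2) = (½)*(5 - 2)/(-1) + 2 = (½)*(-1)*3 + 2 = -3/2 + 2 = ½ ≈ 0.50000)
-50*(-41 + (-5 - 2)*v) = -50*(-41 + (-5 - 2)*(½)) = -50*(-41 - 7*½) = -50*(-41 - 7/2) = -50*(-89/2) = 2225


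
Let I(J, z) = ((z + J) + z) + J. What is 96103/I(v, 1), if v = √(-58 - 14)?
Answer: 96103/146 - 288309*I*√2/73 ≈ 658.24 - 5585.4*I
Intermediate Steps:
v = 6*I*√2 (v = √(-72) = 6*I*√2 ≈ 8.4853*I)
I(J, z) = 2*J + 2*z (I(J, z) = ((J + z) + z) + J = (J + 2*z) + J = 2*J + 2*z)
96103/I(v, 1) = 96103/(2*(6*I*√2) + 2*1) = 96103/(12*I*√2 + 2) = 96103/(2 + 12*I*√2)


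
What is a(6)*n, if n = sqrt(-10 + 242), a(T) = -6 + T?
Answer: 0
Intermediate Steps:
n = 2*sqrt(58) (n = sqrt(232) = 2*sqrt(58) ≈ 15.232)
a(6)*n = (-6 + 6)*(2*sqrt(58)) = 0*(2*sqrt(58)) = 0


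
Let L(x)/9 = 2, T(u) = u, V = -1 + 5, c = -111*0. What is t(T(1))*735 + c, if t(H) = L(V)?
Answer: 13230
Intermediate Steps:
c = 0
V = 4
L(x) = 18 (L(x) = 9*2 = 18)
t(H) = 18
t(T(1))*735 + c = 18*735 + 0 = 13230 + 0 = 13230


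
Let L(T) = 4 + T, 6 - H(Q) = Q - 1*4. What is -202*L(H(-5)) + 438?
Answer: -3400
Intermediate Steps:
H(Q) = 10 - Q (H(Q) = 6 - (Q - 1*4) = 6 - (Q - 4) = 6 - (-4 + Q) = 6 + (4 - Q) = 10 - Q)
-202*L(H(-5)) + 438 = -202*(4 + (10 - 1*(-5))) + 438 = -202*(4 + (10 + 5)) + 438 = -202*(4 + 15) + 438 = -202*19 + 438 = -3838 + 438 = -3400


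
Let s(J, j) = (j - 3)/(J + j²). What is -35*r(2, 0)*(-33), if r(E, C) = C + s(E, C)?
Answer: -3465/2 ≈ -1732.5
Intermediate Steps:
s(J, j) = (-3 + j)/(J + j²)
r(E, C) = C + (-3 + C)/(E + C²)
-35*r(2, 0)*(-33) = -35*(-3 + 0 + 0*(2 + 0²))/(2 + 0²)*(-33) = -35*(-3 + 0 + 0*(2 + 0))/(2 + 0)*(-33) = -35*(-3 + 0 + 0*2)/2*(-33) = -35*(-3 + 0 + 0)/2*(-33) = -35*(-3)/2*(-33) = -35*(-3/2)*(-33) = (105/2)*(-33) = -3465/2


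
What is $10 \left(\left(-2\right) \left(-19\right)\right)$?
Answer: $380$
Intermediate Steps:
$10 \left(\left(-2\right) \left(-19\right)\right) = 10 \cdot 38 = 380$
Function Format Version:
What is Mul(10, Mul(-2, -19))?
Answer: 380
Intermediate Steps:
Mul(10, Mul(-2, -19)) = Mul(10, 38) = 380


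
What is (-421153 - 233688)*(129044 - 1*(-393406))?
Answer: -342121680450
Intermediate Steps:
(-421153 - 233688)*(129044 - 1*(-393406)) = -654841*(129044 + 393406) = -654841*522450 = -342121680450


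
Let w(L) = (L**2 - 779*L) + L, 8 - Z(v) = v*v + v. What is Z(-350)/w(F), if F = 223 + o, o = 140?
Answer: 40714/50215 ≈ 0.81079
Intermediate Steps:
Z(v) = 8 - v - v**2 (Z(v) = 8 - (v*v + v) = 8 - (v**2 + v) = 8 - (v + v**2) = 8 + (-v - v**2) = 8 - v - v**2)
F = 363 (F = 223 + 140 = 363)
w(L) = L**2 - 778*L
Z(-350)/w(F) = (8 - 1*(-350) - 1*(-350)**2)/((363*(-778 + 363))) = (8 + 350 - 1*122500)/((363*(-415))) = (8 + 350 - 122500)/(-150645) = -122142*(-1/150645) = 40714/50215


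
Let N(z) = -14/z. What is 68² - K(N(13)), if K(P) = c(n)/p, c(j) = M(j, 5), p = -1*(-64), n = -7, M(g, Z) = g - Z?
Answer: 73987/16 ≈ 4624.2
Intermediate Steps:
p = 64
c(j) = -5 + j (c(j) = j - 1*5 = j - 5 = -5 + j)
K(P) = -3/16 (K(P) = (-5 - 7)/64 = -12*1/64 = -3/16)
68² - K(N(13)) = 68² - 1*(-3/16) = 4624 + 3/16 = 73987/16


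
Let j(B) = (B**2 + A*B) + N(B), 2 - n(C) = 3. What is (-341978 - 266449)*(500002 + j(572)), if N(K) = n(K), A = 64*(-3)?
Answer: -436461801147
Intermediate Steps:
A = -192
n(C) = -1 (n(C) = 2 - 1*3 = 2 - 3 = -1)
N(K) = -1
j(B) = -1 + B**2 - 192*B (j(B) = (B**2 - 192*B) - 1 = -1 + B**2 - 192*B)
(-341978 - 266449)*(500002 + j(572)) = (-341978 - 266449)*(500002 + (-1 + 572**2 - 192*572)) = -608427*(500002 + (-1 + 327184 - 109824)) = -608427*(500002 + 217359) = -608427*717361 = -436461801147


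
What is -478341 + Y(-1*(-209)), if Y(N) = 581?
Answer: -477760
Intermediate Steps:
-478341 + Y(-1*(-209)) = -478341 + 581 = -477760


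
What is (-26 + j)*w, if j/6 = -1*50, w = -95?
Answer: 30970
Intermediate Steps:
j = -300 (j = 6*(-1*50) = 6*(-50) = -300)
(-26 + j)*w = (-26 - 300)*(-95) = -326*(-95) = 30970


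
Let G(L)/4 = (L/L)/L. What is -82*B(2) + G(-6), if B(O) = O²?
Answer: -986/3 ≈ -328.67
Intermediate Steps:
G(L) = 4/L (G(L) = 4*((L/L)/L) = 4*(1/L) = 4/L)
-82*B(2) + G(-6) = -82*2² + 4/(-6) = -82*4 + 4*(-⅙) = -328 - ⅔ = -986/3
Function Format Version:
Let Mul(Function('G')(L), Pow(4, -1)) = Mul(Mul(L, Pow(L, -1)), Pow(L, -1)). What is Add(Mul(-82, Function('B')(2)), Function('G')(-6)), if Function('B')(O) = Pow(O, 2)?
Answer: Rational(-986, 3) ≈ -328.67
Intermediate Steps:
Function('G')(L) = Mul(4, Pow(L, -1)) (Function('G')(L) = Mul(4, Mul(Mul(L, Pow(L, -1)), Pow(L, -1))) = Mul(4, Mul(1, Pow(L, -1))) = Mul(4, Pow(L, -1)))
Add(Mul(-82, Function('B')(2)), Function('G')(-6)) = Add(Mul(-82, Pow(2, 2)), Mul(4, Pow(-6, -1))) = Add(Mul(-82, 4), Mul(4, Rational(-1, 6))) = Add(-328, Rational(-2, 3)) = Rational(-986, 3)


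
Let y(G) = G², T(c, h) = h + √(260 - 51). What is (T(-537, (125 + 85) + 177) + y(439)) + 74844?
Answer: 267952 + √209 ≈ 2.6797e+5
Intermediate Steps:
T(c, h) = h + √209
(T(-537, (125 + 85) + 177) + y(439)) + 74844 = ((((125 + 85) + 177) + √209) + 439²) + 74844 = (((210 + 177) + √209) + 192721) + 74844 = ((387 + √209) + 192721) + 74844 = (193108 + √209) + 74844 = 267952 + √209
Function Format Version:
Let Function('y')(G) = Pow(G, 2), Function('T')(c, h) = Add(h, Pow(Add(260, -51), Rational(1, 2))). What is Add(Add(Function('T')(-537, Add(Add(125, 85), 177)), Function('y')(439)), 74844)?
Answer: Add(267952, Pow(209, Rational(1, 2))) ≈ 2.6797e+5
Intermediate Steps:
Function('T')(c, h) = Add(h, Pow(209, Rational(1, 2)))
Add(Add(Function('T')(-537, Add(Add(125, 85), 177)), Function('y')(439)), 74844) = Add(Add(Add(Add(Add(125, 85), 177), Pow(209, Rational(1, 2))), Pow(439, 2)), 74844) = Add(Add(Add(Add(210, 177), Pow(209, Rational(1, 2))), 192721), 74844) = Add(Add(Add(387, Pow(209, Rational(1, 2))), 192721), 74844) = Add(Add(193108, Pow(209, Rational(1, 2))), 74844) = Add(267952, Pow(209, Rational(1, 2)))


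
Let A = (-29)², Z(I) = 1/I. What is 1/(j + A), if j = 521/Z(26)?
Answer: 1/14387 ≈ 6.9507e-5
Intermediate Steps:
A = 841
j = 13546 (j = 521/(1/26) = 521*26 = 13546)
1/(j + A) = 1/(13546 + 841) = 1/14387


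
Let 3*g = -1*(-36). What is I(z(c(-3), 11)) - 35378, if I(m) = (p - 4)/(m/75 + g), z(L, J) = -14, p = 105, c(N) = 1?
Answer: -31337333/886 ≈ -35369.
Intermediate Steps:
g = 12 (g = (-1*(-36))/3 = (⅓)*36 = 12)
I(m) = 101/(12 + m/75) (I(m) = (105 - 4)/(m/75 + 12) = 101/(m*(1/75) + 12) = 101/(m/75 + 12) = 101/(12 + m/75))
I(z(c(-3), 11)) - 35378 = 7575/(900 - 14) - 35378 = 7575/886 - 35378 = -31337333/886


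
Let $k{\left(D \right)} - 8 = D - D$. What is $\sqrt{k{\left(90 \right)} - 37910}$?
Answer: $i \sqrt{37902} \approx 194.68 i$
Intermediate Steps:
$k{\left(D \right)} = 8$ ($k{\left(D \right)} = 8 + \left(D - D\right) = 8 + 0 = 8$)
$\sqrt{k{\left(90 \right)} - 37910} = \sqrt{8 - 37910} = \sqrt{-37902} = i \sqrt{37902}$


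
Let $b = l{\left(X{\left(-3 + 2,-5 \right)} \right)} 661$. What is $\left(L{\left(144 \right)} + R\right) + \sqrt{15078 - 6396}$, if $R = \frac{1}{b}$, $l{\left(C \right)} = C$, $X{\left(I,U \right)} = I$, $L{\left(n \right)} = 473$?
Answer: $\frac{312652}{661} + \sqrt{8682} \approx 566.18$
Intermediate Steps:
$b = -661$ ($b = \left(-3 + 2\right) 661 = \left(-1\right) 661 = -661$)
$R = - \frac{1}{661}$ ($R = \frac{1}{-661} = - \frac{1}{661} \approx -0.0015129$)
$\left(L{\left(144 \right)} + R\right) + \sqrt{15078 - 6396} = \left(473 - \frac{1}{661}\right) + \sqrt{15078 - 6396} = \frac{312652}{661} + \sqrt{8682}$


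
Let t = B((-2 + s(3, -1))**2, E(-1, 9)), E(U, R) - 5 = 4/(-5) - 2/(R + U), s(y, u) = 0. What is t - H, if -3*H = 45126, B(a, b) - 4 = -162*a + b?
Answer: 288039/20 ≈ 14402.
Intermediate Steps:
E(U, R) = 21/5 - 2/(R + U) (E(U, R) = 5 + (4/(-5) - 2/(R + U)) = 5 + (4*(-1/5) - 2/(R + U)) = 5 + (-4/5 - 2/(R + U)) = 21/5 - 2/(R + U))
B(a, b) = 4 + b - 162*a (B(a, b) = 4 + (-162*a + b) = 4 + (b - 162*a) = 4 + b - 162*a)
t = -12801/20 (t = 4 + (-10 + 21*9 + 21*(-1))/(5*(9 - 1)) - 162*(-2 + 0)**2 = 4 + (1/5)*(-10 + 189 - 21)/8 - 162*(-2)**2 = 4 + (1/5)*(1/8)*158 - 162*4 = 4 + 79/20 - 648 = -12801/20 ≈ -640.05)
H = -15042 (H = -1/3*45126 = -15042)
t - H = -12801/20 - 1*(-15042) = -12801/20 + 15042 = 288039/20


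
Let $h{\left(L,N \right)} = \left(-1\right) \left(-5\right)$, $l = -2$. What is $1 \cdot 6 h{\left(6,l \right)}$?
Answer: $30$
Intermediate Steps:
$h{\left(L,N \right)} = 5$
$1 \cdot 6 h{\left(6,l \right)} = 1 \cdot 6 \cdot 5 = 6 \cdot 5 = 30$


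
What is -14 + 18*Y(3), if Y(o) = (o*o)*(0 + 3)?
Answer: 472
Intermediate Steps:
Y(o) = 3*o² (Y(o) = o²*3 = 3*o²)
-14 + 18*Y(3) = -14 + 18*(3*3²) = -14 + 18*(3*9) = -14 + 18*27 = -14 + 486 = 472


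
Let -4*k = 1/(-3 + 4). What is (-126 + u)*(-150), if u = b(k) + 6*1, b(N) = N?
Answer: 36075/2 ≈ 18038.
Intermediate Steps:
k = -1/4 (k = -1/(4*(-3 + 4)) = -1/4/1 = -1/4*1 = -1/4 ≈ -0.25000)
u = 23/4 (u = -1/4 + 6*1 = -1/4 + 6 = 23/4 ≈ 5.7500)
(-126 + u)*(-150) = (-126 + 23/4)*(-150) = -481/4*(-150) = 36075/2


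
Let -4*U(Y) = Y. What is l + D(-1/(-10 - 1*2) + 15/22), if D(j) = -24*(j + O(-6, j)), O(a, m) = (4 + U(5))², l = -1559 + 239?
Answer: -33437/22 ≈ -1519.9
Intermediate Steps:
U(Y) = -Y/4
l = -1320
O(a, m) = 121/16 (O(a, m) = (4 - ¼*5)² = (4 - 5/4)² = (11/4)² = 121/16)
D(j) = -363/2 - 24*j (D(j) = -24*(j + 121/16) = -24*(121/16 + j) = -363/2 - 24*j)
l + D(-1/(-10 - 1*2) + 15/22) = -1320 + (-363/2 - 24*(-1/(-10 - 1*2) + 15/22)) = -1320 + (-363/2 - 24*(-1/(-10 - 2) + 15*(1/22))) = -1320 + (-363/2 - 24*(-1/(-12) + 15/22)) = -1320 + (-363/2 - 24*(-1*(-1/12) + 15/22)) = -1320 + (-363/2 - 24*(1/12 + 15/22)) = -1320 + (-363/2 - 24*101/132) = -1320 + (-363/2 - 202/11) = -1320 - 4397/22 = -33437/22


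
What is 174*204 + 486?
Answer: 35982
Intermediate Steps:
174*204 + 486 = 35496 + 486 = 35982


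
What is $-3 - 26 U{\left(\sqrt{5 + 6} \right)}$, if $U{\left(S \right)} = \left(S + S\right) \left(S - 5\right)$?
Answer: $-575 + 260 \sqrt{11} \approx 287.32$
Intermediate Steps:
$U{\left(S \right)} = 2 S \left(-5 + S\right)$
$-3 - 26 U{\left(\sqrt{5 + 6} \right)} = -3 - 26 \cdot 2 \sqrt{5 + 6} \left(-5 + \sqrt{5 + 6}\right) = -3 - 26 \cdot 2 \sqrt{11} \left(-5 + \sqrt{11}\right) = -3 - 52 \sqrt{11} \left(-5 + \sqrt{11}\right)$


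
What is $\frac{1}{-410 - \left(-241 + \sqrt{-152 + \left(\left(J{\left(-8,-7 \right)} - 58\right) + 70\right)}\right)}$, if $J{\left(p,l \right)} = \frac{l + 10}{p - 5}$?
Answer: $- \frac{2197}{373116} + \frac{i \sqrt{23699}}{373116} \approx -0.0058882 + 0.00041259 i$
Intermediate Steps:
$J{\left(p,l \right)} = \frac{10 + l}{-5 + p}$
$\frac{1}{-410 - \left(-241 + \sqrt{-152 + \left(\left(J{\left(-8,-7 \right)} - 58\right) + 70\right)}\right)} = \frac{1}{-410 + \left(241 - \sqrt{-152 + \left(\left(\frac{10 - 7}{-5 - 8} - 58\right) + 70\right)}\right)} = \frac{1}{-410 + \left(241 - \sqrt{-152 + \left(\left(\frac{1}{-13} \cdot 3 - 58\right) + 70\right)}\right)} = \frac{1}{-410 + \left(241 - \sqrt{-152 + \left(\left(\left(- \frac{1}{13}\right) 3 - 58\right) + 70\right)}\right)} = \frac{1}{-410 + \left(241 - \sqrt{-152 + \left(\left(- \frac{3}{13} - 58\right) + 70\right)}\right)} = \frac{1}{-410 + \left(241 - \sqrt{-152 + \left(- \frac{757}{13} + 70\right)}\right)} = \frac{1}{-410 + \left(241 - \sqrt{-152 + \frac{153}{13}}\right)} = \frac{1}{-410 + \left(241 - \sqrt{- \frac{1823}{13}}\right)} = \frac{1}{-410 + \left(241 - \frac{i \sqrt{23699}}{13}\right)} = \frac{1}{-169 - \frac{i \sqrt{23699}}{13}}$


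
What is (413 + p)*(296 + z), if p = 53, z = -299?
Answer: -1398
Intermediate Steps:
(413 + p)*(296 + z) = (413 + 53)*(296 - 299) = 466*(-3) = -1398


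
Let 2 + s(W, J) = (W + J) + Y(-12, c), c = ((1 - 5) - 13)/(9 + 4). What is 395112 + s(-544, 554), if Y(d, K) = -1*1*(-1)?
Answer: 395121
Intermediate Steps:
c = -17/13 (c = (-4 - 13)/13 = -17*1/13 = -17/13 ≈ -1.3077)
Y(d, K) = 1 (Y(d, K) = -1*(-1) = 1)
s(W, J) = -1 + J + W (s(W, J) = -2 + ((W + J) + 1) = -2 + ((J + W) + 1) = -2 + (1 + J + W) = -1 + J + W)
395112 + s(-544, 554) = 395112 + (-1 + 554 - 544) = 395112 + 9 = 395121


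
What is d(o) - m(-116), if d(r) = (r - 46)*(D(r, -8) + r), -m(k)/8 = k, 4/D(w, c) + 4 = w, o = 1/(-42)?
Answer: -262685723/298116 ≈ -881.15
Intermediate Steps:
o = -1/42 ≈ -0.023810
D(w, c) = 4/(-4 + w)
m(k) = -8*k
d(r) = (-46 + r)*(r + 4/(-4 + r)) (d(r) = (r - 46)*(4/(-4 + r) + r) = (-46 + r)*(r + 4/(-4 + r)))
d(o) - m(-116) = (-184 + 4*(-1/42) - (-46 - 1/42)*(-4 - 1/42)/42)/(-4 - 1/42) - (-8)*(-116) = (-184 - 2/21 - 1/42*(-1933/42)*(-169/42))/(-169/42) - 1*928 = -42*(-184 - 2/21 - 326677/74088)/169 - 928 = -42/169*(-13965925/74088) - 928 = 13965925/298116 - 928 = -262685723/298116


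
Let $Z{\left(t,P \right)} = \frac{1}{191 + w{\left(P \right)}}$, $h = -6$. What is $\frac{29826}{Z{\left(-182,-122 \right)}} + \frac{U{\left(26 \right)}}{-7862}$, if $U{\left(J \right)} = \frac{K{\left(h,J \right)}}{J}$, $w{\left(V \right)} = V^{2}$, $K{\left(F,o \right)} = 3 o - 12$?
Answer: $\frac{45954572051667}{102206} \approx 4.4963 \cdot 10^{8}$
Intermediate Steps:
$K{\left(F,o \right)} = -12 + 3 o$
$Z{\left(t,P \right)} = \frac{1}{191 + P^{2}}$
$U{\left(J \right)} = \frac{-12 + 3 J}{J}$
$\frac{29826}{Z{\left(-182,-122 \right)}} + \frac{U{\left(26 \right)}}{-7862} = \frac{29826}{\frac{1}{191 + \left(-122\right)^{2}}} + \frac{3 - \frac{12}{26}}{-7862} = \frac{29826}{\frac{1}{191 + 14884}} + \left(3 - \frac{6}{13}\right) \left(- \frac{1}{7862}\right) = \frac{29826}{\frac{1}{15075}} + \left(3 - \frac{6}{13}\right) \left(- \frac{1}{7862}\right) = 29826 \frac{1}{\frac{1}{15075}} + \frac{33}{13} \left(- \frac{1}{7862}\right) = 29826 \cdot 15075 - \frac{33}{102206} = 449626950 - \frac{33}{102206} = \frac{45954572051667}{102206}$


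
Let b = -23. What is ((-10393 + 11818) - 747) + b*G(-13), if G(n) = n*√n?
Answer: 678 + 299*I*√13 ≈ 678.0 + 1078.1*I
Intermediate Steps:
G(n) = n^(3/2)
((-10393 + 11818) - 747) + b*G(-13) = ((-10393 + 11818) - 747) - (-299)*I*√13 = (1425 - 747) - (-299)*I*√13 = 678 + 299*I*√13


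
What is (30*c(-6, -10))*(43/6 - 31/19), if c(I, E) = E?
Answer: -31550/19 ≈ -1660.5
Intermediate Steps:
(30*c(-6, -10))*(43/6 - 31/19) = (30*(-10))*(43/6 - 31/19) = -300*(43*(⅙) - 31*1/19) = -300*(43/6 - 31/19) = -300*631/114 = -31550/19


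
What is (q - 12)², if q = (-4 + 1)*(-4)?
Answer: 0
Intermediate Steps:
q = 12 (q = -3*(-4) = 12)
(q - 12)² = (12 - 12)² = 0² = 0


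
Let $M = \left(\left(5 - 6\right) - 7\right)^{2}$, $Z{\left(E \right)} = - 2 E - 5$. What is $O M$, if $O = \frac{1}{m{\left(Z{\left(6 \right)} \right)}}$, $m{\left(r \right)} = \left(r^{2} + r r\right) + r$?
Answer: $\frac{64}{561} \approx 0.11408$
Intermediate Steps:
$Z{\left(E \right)} = -5 - 2 E$
$m{\left(r \right)} = r + 2 r^{2}$ ($m{\left(r \right)} = \left(r^{2} + r^{2}\right) + r = 2 r^{2} + r = r + 2 r^{2}$)
$M = 64$ ($M = \left(\left(5 - 6\right) - 7\right)^{2} = \left(-1 - 7\right)^{2} = \left(-8\right)^{2} = 64$)
$O = \frac{1}{561}$ ($O = \frac{1}{\left(-5 - 12\right) \left(1 + 2 \left(-5 - 12\right)\right)} = \frac{1}{\left(-17\right) \left(1 + 2 \left(-17\right)\right)} = \frac{1}{\left(-17\right) \left(1 - 34\right)} = \frac{1}{\left(-17\right) \left(-33\right)} = \frac{1}{561} \approx 0.0017825$)
$O M = \frac{1}{561} \cdot 64 = \frac{64}{561}$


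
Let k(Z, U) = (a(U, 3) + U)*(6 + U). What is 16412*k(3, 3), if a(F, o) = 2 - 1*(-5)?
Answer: 1477080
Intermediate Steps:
a(F, o) = 7 (a(F, o) = 2 + 5 = 7)
k(Z, U) = (6 + U)*(7 + U) (k(Z, U) = (7 + U)*(6 + U) = (6 + U)*(7 + U))
16412*k(3, 3) = 16412*(42 + 3**2 + 13*3) = 16412*(42 + 9 + 39) = 16412*90 = 1477080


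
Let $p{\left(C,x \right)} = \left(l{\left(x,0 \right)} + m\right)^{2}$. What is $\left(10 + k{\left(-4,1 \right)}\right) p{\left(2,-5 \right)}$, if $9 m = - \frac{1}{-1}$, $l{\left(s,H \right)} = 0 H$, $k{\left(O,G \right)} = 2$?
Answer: $\frac{4}{27} \approx 0.14815$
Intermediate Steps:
$l{\left(s,H \right)} = 0$
$m = \frac{1}{9}$ ($m = \frac{\left(-1\right) \frac{1}{-1}}{9} = \frac{\left(-1\right) \left(-1\right)}{9} = \frac{1}{9} \cdot 1 = \frac{1}{9} \approx 0.11111$)
$p{\left(C,x \right)} = \frac{1}{81}$ ($p{\left(C,x \right)} = \left(0 + \frac{1}{9}\right)^{2} = \left(\frac{1}{9}\right)^{2} = \frac{1}{81}$)
$\left(10 + k{\left(-4,1 \right)}\right) p{\left(2,-5 \right)} = \left(10 + 2\right) \frac{1}{81} = 12 \cdot \frac{1}{81} = \frac{4}{27}$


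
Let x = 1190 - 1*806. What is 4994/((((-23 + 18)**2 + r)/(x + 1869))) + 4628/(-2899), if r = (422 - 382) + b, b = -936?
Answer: -2509390562/194233 ≈ -12919.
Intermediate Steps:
r = -896 (r = (422 - 382) - 936 = 40 - 936 = -896)
x = 384 (x = 1190 - 806 = 384)
4994/((((-23 + 18)**2 + r)/(x + 1869))) + 4628/(-2899) = 4994/((((-23 + 18)**2 - 896)/(384 + 1869))) + 4628/(-2899) = 4994/((((-5)**2 - 896)/2253)) + 4628*(-1/2899) = 4994/(((25 - 896)*(1/2253))) - 356/223 = 4994/((-871*1/2253)) - 356/223 = 4994/(-871/2253) - 356/223 = 4994*(-2253/871) - 356/223 = -11251482/871 - 356/223 = -2509390562/194233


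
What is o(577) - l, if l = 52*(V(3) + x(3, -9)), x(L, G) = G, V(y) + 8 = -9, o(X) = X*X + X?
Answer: 334858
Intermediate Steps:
o(X) = X + X**2 (o(X) = X**2 + X = X + X**2)
V(y) = -17 (V(y) = -8 - 9 = -17)
l = -1352 (l = 52*(-17 - 9) = 52*(-26) = -1352)
o(577) - l = 577*(1 + 577) - 1*(-1352) = 577*578 + 1352 = 333506 + 1352 = 334858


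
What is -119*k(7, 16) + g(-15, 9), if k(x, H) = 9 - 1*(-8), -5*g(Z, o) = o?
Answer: -10124/5 ≈ -2024.8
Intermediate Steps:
g(Z, o) = -o/5
k(x, H) = 17 (k(x, H) = 9 + 8 = 17)
-119*k(7, 16) + g(-15, 9) = -119*17 - ⅕*9 = -2023 - 9/5 = -10124/5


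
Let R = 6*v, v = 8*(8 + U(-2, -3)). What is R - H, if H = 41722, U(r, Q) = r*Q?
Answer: -41050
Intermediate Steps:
U(r, Q) = Q*r
v = 112 (v = 8*(8 - 3*(-2)) = 8*(8 + 6) = 8*14 = 112)
R = 672 (R = 6*112 = 672)
R - H = 672 - 1*41722 = 672 - 41722 = -41050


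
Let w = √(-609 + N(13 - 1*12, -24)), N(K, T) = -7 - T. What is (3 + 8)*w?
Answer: 44*I*√37 ≈ 267.64*I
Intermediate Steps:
w = 4*I*√37 (w = √(-609 + (-7 - 1*(-24))) = √(-609 + (-7 + 24)) = √(-609 + 17) = √(-592) = 4*I*√37 ≈ 24.331*I)
(3 + 8)*w = (3 + 8)*(4*I*√37) = 11*(4*I*√37) = 44*I*√37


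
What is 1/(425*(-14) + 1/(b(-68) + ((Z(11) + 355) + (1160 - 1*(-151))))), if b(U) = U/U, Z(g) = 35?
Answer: -1702/10126899 ≈ -0.00016807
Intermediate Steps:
b(U) = 1
1/(425*(-14) + 1/(b(-68) + ((Z(11) + 355) + (1160 - 1*(-151))))) = 1/(425*(-14) + 1/(1 + ((35 + 355) + (1160 - 1*(-151))))) = 1/(-5950 + 1/(1 + (390 + (1160 + 151)))) = 1/(-5950 + 1/(1 + (390 + 1311))) = 1/(-5950 + 1/(1 + 1701)) = 1/(-5950 + 1/1702) = 1/(-10126899/1702) = -1702/10126899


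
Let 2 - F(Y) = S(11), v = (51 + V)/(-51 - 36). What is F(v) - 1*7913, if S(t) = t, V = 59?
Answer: -7922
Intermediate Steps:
v = -110/87 (v = (51 + 59)/(-51 - 36) = 110/(-87) = 110*(-1/87) = -110/87 ≈ -1.2644)
F(Y) = -9 (F(Y) = 2 - 1*11 = 2 - 11 = -9)
F(v) - 1*7913 = -9 - 1*7913 = -9 - 7913 = -7922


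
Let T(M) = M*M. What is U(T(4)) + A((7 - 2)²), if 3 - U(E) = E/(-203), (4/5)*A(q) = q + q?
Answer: 26625/406 ≈ 65.579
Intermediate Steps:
T(M) = M²
A(q) = 5*q/2 (A(q) = 5*(q + q)/4 = 5*(2*q)/4 = 5*q/2)
U(E) = 3 + E/203 (U(E) = 3 - E/(-203) = 3 - E*(-1)/203 = 3 - (-1)*E/203 = 3 + E/203)
U(T(4)) + A((7 - 2)²) = (3 + (1/203)*4²) + 5*(7 - 2)²/2 = (3 + (1/203)*16) + (5/2)*5² = (3 + 16/203) + (5/2)*25 = 625/203 + 125/2 = 26625/406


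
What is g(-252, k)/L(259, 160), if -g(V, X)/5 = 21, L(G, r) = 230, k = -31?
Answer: -21/46 ≈ -0.45652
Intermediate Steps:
g(V, X) = -105 (g(V, X) = -5*21 = -105)
g(-252, k)/L(259, 160) = -105/230 = -105*1/230 = -21/46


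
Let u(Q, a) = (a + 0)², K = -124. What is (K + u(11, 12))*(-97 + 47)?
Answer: -1000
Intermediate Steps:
u(Q, a) = a²
(K + u(11, 12))*(-97 + 47) = (-124 + 12²)*(-97 + 47) = (-124 + 144)*(-50) = 20*(-50) = -1000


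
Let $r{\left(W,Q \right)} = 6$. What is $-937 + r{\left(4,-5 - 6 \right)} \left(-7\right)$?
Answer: $-979$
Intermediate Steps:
$-937 + r{\left(4,-5 - 6 \right)} \left(-7\right) = -937 + 6 \left(-7\right) = -937 - 42 = -979$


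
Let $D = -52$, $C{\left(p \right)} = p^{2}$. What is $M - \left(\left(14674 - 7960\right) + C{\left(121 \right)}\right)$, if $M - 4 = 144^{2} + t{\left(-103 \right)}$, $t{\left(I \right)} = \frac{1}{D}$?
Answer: $- \frac{31981}{52} \approx -615.02$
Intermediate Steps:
$t{\left(I \right)} = - \frac{1}{52}$ ($t{\left(I \right)} = \frac{1}{-52} = - \frac{1}{52}$)
$M = \frac{1078479}{52}$ ($M = 4 - \left(\frac{1}{52} - 144^{2}\right) = 4 + \left(20736 - \frac{1}{52}\right) = 4 + \frac{1078271}{52} = \frac{1078479}{52} \approx 20740.0$)
$M - \left(\left(14674 - 7960\right) + C{\left(121 \right)}\right) = \frac{1078479}{52} - \left(\left(14674 - 7960\right) + 121^{2}\right) = \frac{1078479}{52} - \left(6714 + 14641\right) = \frac{1078479}{52} - 21355 = - \frac{31981}{52}$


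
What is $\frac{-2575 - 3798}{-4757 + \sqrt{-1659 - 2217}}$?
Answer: $\frac{30316361}{22632925} + \frac{12746 i \sqrt{969}}{22632925} \approx 1.3395 + 0.017531 i$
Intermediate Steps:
$\frac{-2575 - 3798}{-4757 + \sqrt{-1659 - 2217}} = - \frac{6373}{-4757 + \sqrt{-3876}} = - \frac{6373}{-4757 + 2 i \sqrt{969}}$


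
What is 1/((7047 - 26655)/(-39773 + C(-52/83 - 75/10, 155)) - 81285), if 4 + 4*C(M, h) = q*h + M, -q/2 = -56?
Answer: -7843175/637528139971 ≈ -1.2302e-5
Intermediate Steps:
q = 112 (q = -2*(-56) = 112)
C(M, h) = -1 + 28*h + M/4 (C(M, h) = -1 + (112*h + M)/4 = -1 + (M + 112*h)/4 = -1 + (28*h + M/4) = -1 + 28*h + M/4)
1/((7047 - 26655)/(-39773 + C(-52/83 - 75/10, 155)) - 81285) = 1/((7047 - 26655)/(-39773 + (-1 + 28*155 + (-52/83 - 75/10)/4)) - 81285) = 1/(-19608/(-39773 + (-1 + 4340 + (-52*1/83 - 75*1/10)/4)) - 81285) = 1/(-19608/(-39773 + (-1 + 4340 + (-52/83 - 15/2)/4)) - 81285) = 1/(-19608/(-39773 + (-1 + 4340 + (1/4)*(-1349/166))) - 81285) = 1/(-19608/(-39773 + (-1 + 4340 - 1349/664)) - 81285) = 1/(-19608/(-39773 + 2879747/664) - 81285) = 1/(-19608/(-23529525/664) - 81285) = 1/(-19608*(-664/23529525) - 81285) = 1/(4339904/7843175 - 81285) = 1/(-637528139971/7843175) = -7843175/637528139971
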